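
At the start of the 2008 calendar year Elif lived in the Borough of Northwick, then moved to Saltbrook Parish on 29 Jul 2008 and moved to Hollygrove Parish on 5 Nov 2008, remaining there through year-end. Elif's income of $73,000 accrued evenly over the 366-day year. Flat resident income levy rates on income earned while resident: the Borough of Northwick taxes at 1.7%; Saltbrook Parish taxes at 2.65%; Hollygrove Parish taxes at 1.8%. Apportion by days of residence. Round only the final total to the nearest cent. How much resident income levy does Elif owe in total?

The Borough of Northwick, 1 Jan – 28 Jul 2008: 210 days → $73,000 × 1.7% × 210/366 = $712.0492
Saltbrook Parish, 29 Jul – 4 Nov 2008: 99 days → $73,000 × 2.65% × 99/366 = $523.2664
Hollygrove Parish, 5 Nov – 31 Dec 2008: 57 days → $73,000 × 1.8% × 57/366 = $204.6393
Total = $1,439.9549

$1,439.95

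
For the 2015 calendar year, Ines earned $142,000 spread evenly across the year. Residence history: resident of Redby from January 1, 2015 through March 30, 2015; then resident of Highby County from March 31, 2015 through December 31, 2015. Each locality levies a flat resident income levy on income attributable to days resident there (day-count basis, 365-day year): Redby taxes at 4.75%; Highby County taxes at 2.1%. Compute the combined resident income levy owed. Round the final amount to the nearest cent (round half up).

Redby, January 1 – March 30, 2015: 89 days → $142,000 × 4.75% × 89/365 = $1,644.6712
Highby County, March 31 – December 31, 2015: 276 days → $142,000 × 2.1% × 276/365 = $2,254.8822
Total = $3,899.5534

$3,899.55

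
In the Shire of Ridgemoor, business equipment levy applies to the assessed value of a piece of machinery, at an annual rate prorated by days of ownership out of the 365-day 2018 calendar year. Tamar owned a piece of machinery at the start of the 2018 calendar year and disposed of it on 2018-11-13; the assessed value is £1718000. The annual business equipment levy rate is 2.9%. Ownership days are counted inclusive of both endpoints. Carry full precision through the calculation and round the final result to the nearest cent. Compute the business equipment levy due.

£43270.07

Days held (2018-01-01 to 2018-11-13): 317 out of 365
Tax = £1718000 × 2.9% × 317/365 = £43270.0658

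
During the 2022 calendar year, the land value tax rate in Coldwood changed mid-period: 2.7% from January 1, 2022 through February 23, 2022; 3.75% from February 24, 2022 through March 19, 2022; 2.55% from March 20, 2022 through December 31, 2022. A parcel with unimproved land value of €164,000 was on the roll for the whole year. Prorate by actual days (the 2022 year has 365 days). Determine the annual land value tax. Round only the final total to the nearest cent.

€4,347.80

January 1 – February 23, 2022: 54 days at 2.7% → €164,000 × 2.7% × 54/365 = €655.1014
February 24 – March 19, 2022: 24 days at 3.75% → €164,000 × 3.75% × 24/365 = €404.3836
March 20 – December 31, 2022: 287 days at 2.55% → €164,000 × 2.55% × 287/365 = €3,288.3123
Total = €4,347.7973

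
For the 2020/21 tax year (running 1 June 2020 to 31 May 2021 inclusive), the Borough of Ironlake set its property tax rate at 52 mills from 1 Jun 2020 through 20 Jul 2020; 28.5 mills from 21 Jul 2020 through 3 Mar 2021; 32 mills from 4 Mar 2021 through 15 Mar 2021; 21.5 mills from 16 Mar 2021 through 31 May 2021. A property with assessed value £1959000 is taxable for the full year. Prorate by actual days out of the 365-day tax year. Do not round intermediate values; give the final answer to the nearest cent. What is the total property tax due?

£59470.41

1 Jun – 20 Jul 2020: 50 days at 52 mills → £1959000 × 5.2% × 50/365 = £13954.5205
21 Jul 2020 – 3 Mar 2021: 226 days at 28.5 mills → £1959000 × 2.85% × 226/365 = £34569.6411
4 Mar – 15 Mar 2021: 12 days at 32 mills → £1959000 × 3.2% × 12/365 = £2060.9753
16 Mar – 31 May 2021: 77 days at 21.5 mills → £1959000 × 2.15% × 77/365 = £8885.2726
Total = £59470.4096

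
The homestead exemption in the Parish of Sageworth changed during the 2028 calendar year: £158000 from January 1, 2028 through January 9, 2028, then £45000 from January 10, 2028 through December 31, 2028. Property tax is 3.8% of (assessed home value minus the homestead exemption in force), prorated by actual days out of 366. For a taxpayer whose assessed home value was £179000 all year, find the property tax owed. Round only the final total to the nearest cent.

£4986.41

January 1 – January 9, 2028: 9 days, exemption £158000 → (£179000 − £158000) × 3.8% × 9/366 = £19.6230
January 10 – December 31, 2028: 357 days, exemption £45000 → (£179000 − £45000) × 3.8% × 357/366 = £4966.7869
Total = £4986.4098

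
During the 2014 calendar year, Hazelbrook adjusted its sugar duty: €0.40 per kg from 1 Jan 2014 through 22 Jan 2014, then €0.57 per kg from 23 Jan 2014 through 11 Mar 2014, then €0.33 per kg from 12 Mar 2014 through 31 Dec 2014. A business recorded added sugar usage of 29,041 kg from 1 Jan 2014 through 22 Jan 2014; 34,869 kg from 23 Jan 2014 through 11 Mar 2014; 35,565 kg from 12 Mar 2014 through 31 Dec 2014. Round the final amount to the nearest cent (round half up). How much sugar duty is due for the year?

€43228.18

1 Jan – 22 Jan 2014: 29,041 kg at €0.40/kg → €11616.40
23 Jan – 11 Mar 2014: 34,869 kg at €0.57/kg → €19875.33
12 Mar – 31 Dec 2014: 35,565 kg at €0.33/kg → €11736.45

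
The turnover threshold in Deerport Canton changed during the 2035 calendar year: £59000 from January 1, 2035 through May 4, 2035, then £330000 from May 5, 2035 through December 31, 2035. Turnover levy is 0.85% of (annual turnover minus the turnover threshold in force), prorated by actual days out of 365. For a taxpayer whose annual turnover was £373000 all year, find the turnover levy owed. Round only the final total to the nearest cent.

£1148.06

January 1 – May 4, 2035: 124 days, exemption £59000 → (£373000 − £59000) × 0.85% × 124/365 = £906.7288
May 5 – December 31, 2035: 241 days, exemption £330000 → (£373000 − £330000) × 0.85% × 241/365 = £241.3301
Total = £1148.0589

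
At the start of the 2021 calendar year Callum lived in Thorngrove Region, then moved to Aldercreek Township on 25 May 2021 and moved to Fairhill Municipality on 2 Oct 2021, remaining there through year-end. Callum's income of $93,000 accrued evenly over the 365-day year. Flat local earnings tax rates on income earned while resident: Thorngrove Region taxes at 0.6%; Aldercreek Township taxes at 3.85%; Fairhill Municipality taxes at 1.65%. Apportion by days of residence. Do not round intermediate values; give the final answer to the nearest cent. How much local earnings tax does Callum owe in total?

$1,877.96

Thorngrove Region, 1 Jan – 24 May 2021: 144 days → $93,000 × 0.6% × 144/365 = $220.1425
Aldercreek Township, 25 May – 1 Oct 2021: 130 days → $93,000 × 3.85% × 130/365 = $1,275.2466
Fairhill Municipality, 2 Oct – 31 Dec 2021: 91 days → $93,000 × 1.65% × 91/365 = $382.5740
Total = $1,877.9630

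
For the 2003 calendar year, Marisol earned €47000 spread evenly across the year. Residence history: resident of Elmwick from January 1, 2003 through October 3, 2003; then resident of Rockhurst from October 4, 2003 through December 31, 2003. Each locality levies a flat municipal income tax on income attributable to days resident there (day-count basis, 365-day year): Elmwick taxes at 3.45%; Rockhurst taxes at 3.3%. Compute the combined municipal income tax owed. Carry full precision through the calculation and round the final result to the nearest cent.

Elmwick, January 1 – October 3, 2003: 276 days → €47000 × 3.45% × 276/365 = €1226.1205
Rockhurst, October 4 – December 31, 2003: 89 days → €47000 × 3.3% × 89/365 = €378.1890
Total = €1604.3096

€1604.31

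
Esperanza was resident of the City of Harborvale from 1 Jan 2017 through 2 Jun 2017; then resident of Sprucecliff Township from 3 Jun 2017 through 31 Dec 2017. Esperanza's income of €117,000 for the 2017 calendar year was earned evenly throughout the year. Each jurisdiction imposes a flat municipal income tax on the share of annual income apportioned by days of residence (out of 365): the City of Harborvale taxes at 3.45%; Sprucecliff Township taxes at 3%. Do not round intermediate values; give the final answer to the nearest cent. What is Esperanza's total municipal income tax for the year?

€3,730.70

The City of Harborvale, 1 Jan – 2 Jun 2017: 153 days → €117,000 × 3.45% × 153/365 = €1,692.0123
Sprucecliff Township, 3 Jun – 31 Dec 2017: 212 days → €117,000 × 3% × 212/365 = €2,038.6849
Total = €3,730.6973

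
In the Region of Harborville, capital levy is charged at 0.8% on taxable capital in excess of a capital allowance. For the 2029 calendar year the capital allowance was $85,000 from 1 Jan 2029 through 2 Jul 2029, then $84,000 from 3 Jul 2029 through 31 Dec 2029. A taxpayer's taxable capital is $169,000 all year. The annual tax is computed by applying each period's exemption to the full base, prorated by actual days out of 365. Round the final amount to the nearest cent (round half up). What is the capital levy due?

1 Jan – 2 Jul 2029: 183 days, exemption $85,000 → ($169,000 − $85,000) × 0.8% × 183/365 = $336.9205
3 Jul – 31 Dec 2029: 182 days, exemption $84,000 → ($169,000 − $84,000) × 0.8% × 182/365 = $339.0685
Total = $675.9890

$675.99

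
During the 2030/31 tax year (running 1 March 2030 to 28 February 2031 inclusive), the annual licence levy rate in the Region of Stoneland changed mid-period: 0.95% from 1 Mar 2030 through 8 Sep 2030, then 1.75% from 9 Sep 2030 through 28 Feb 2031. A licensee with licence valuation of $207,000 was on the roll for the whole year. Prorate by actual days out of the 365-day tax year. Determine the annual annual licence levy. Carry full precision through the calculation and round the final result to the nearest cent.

$2,751.40

1 Mar – 8 Sep 2030: 192 days at 0.95% → $207,000 × 0.95% × 192/365 = $1,034.4329
9 Sep 2030 – 28 Feb 2031: 173 days at 1.75% → $207,000 × 1.75% × 173/365 = $1,716.9658
Total = $2,751.3986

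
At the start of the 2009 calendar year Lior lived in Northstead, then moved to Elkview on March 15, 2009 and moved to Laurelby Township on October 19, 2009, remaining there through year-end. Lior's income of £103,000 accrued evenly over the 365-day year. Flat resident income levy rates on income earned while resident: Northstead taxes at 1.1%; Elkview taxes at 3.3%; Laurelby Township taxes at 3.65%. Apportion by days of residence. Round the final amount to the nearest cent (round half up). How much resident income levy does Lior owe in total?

Northstead, January 1 – March 14, 2009: 73 days → £103,000 × 1.1% × 73/365 = £226.6000
Elkview, March 15 – October 18, 2009: 218 days → £103,000 × 3.3% × 218/365 = £2,030.0877
Laurelby Township, October 19 – December 31, 2009: 74 days → £103,000 × 3.65% × 74/365 = £762.2000
Total = £3,018.8877

£3,018.89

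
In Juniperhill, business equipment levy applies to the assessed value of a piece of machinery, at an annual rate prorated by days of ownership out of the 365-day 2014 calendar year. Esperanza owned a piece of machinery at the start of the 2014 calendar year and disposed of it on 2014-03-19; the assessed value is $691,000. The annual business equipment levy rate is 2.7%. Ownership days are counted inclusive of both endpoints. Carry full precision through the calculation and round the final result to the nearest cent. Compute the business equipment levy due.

$3,986.98

Days held (2014-01-01 to 2014-03-19): 78 out of 365
Tax = $691,000 × 2.7% × 78/365 = $3,986.9753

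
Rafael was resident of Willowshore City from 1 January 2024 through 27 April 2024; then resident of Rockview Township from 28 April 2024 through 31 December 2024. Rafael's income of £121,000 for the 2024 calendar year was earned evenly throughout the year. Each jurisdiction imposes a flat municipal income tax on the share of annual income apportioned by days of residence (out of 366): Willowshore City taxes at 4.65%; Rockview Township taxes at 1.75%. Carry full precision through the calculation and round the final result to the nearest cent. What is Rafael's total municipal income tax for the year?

Willowshore City, 1 January – 27 April 2024: 118 days → £121,000 × 4.65% × 118/366 = £1,814.0082
Rockview Township, 28 April – 31 December 2024: 248 days → £121,000 × 1.75% × 248/366 = £1,434.8087
Total = £3,248.8169

£3,248.82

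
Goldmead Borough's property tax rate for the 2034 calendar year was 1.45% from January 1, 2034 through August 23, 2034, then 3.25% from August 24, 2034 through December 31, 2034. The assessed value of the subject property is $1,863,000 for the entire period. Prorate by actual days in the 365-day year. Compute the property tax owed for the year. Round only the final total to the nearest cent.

$38,957.12

January 1 – August 23, 2034: 235 days at 1.45% → $1,863,000 × 1.45% × 235/365 = $17,392.2534
August 24 – December 31, 2034: 130 days at 3.25% → $1,863,000 × 3.25% × 130/365 = $21,564.8630
Total = $38,957.1164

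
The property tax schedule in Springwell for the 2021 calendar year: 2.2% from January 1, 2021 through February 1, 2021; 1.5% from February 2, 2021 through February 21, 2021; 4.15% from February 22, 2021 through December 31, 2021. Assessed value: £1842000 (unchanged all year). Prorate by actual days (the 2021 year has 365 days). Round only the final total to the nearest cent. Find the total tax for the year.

£70619.25

January 1 – February 1, 2021: 32 days at 2.2% → £1842000 × 2.2% × 32/365 = £3552.7890
February 2 – February 21, 2021: 20 days at 1.5% → £1842000 × 1.5% × 20/365 = £1513.9726
February 22 – December 31, 2021: 313 days at 4.15% → £1842000 × 4.15% × 313/365 = £65552.4904
Total = £70619.2521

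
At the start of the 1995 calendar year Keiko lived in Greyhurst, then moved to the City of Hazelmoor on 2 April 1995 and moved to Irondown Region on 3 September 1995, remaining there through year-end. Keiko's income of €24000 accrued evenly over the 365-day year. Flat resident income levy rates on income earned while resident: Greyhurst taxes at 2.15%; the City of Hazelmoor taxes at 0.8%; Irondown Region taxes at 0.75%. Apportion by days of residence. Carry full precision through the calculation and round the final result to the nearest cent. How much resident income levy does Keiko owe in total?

Greyhurst, 1 January – 1 April 1995: 91 days → €24000 × 2.15% × 91/365 = €128.6466
The City of Hazelmoor, 2 April – 2 September 1995: 154 days → €24000 × 0.8% × 154/365 = €81.0082
Irondown Region, 3 September – 31 December 1995: 120 days → €24000 × 0.75% × 120/365 = €59.1781
Total = €268.8329

€268.83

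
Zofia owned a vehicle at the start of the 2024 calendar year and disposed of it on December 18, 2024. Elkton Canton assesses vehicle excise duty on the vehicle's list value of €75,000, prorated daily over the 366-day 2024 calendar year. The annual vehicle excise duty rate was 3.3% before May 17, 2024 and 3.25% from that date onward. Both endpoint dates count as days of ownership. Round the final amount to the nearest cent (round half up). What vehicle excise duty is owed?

€2,364.96

January 1 – May 16, 2024: 137 days at 3.3% → €75,000 × 3.3% × 137/366 = €926.4344
May 17 – December 18, 2024: 216 days at 3.25% → €75,000 × 3.25% × 216/366 = €1,438.5246
Total = €2,364.9590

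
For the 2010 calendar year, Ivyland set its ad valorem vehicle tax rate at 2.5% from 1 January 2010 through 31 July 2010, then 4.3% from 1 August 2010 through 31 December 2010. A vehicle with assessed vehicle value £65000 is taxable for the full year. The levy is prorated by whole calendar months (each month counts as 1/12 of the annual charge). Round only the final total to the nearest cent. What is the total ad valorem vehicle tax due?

£2112.50

1 January – 31 July 2010: 7 months at 2.5% → £65000 × 2.5% × 7/12 = £947.9167
1 August – 31 December 2010: 5 months at 4.3% → £65000 × 4.3% × 5/12 = £1164.5833
Total = £2112.5000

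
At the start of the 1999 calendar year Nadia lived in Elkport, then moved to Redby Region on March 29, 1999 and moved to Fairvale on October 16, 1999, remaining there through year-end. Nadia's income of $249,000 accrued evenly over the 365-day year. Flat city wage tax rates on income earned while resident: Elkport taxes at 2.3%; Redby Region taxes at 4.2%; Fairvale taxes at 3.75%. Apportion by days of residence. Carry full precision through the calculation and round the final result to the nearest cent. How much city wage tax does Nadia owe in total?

Elkport, January 1 – March 28, 1999: 87 days → $249,000 × 2.3% × 87/365 = $1,365.0658
Redby Region, March 29 – October 15, 1999: 201 days → $249,000 × 4.2% × 201/365 = $5,759.0630
Fairvale, October 16 – December 31, 1999: 77 days → $249,000 × 3.75% × 77/365 = $1,969.8288
Total = $9,093.9575

$9,093.96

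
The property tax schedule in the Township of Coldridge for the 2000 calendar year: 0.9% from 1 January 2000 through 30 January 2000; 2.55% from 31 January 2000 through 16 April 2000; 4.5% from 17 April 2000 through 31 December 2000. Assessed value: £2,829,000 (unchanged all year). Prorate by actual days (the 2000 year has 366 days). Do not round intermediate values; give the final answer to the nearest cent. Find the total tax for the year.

£107,351.27

1 January – 30 January 2000: 30 days at 0.9% → £2,829,000 × 0.9% × 30/366 = £2,086.9672
31 January – 16 April 2000: 77 days at 2.55% → £2,829,000 × 2.55% × 77/366 = £15,176.8893
17 April – 31 December 2000: 259 days at 4.5% → £2,829,000 × 4.5% × 259/366 = £90,087.4180
Total = £107,351.2746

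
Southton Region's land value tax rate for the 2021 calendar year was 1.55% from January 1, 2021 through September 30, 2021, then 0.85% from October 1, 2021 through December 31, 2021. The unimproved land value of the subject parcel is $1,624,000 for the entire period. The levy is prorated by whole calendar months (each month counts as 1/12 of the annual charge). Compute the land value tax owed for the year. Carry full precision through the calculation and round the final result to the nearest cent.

January 1 – September 30, 2021: 9 months at 1.55% → $1,624,000 × 1.55% × 9/12 = $18,879.0000
October 1 – December 31, 2021: 3 months at 0.85% → $1,624,000 × 0.85% × 3/12 = $3,451.0000
Total = $22,330.0000

$22,330.00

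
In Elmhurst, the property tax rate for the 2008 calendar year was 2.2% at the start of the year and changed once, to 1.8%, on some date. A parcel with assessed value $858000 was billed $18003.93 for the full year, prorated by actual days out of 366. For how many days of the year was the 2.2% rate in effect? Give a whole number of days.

Let d = days at the first rate; then 366 − d days at the second rate.
$858000 × [2.2%·d + 1.8%·(366−d)] / 366 = $18003.93
Solving gives d = 273, so the new rate took effect on September 30, 2008.

273 days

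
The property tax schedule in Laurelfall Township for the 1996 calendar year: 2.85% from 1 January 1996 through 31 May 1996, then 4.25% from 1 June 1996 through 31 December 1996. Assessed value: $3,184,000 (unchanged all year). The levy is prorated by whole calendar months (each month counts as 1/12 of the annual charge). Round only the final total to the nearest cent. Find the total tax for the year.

$116,746.67

1 January – 31 May 1996: 5 months at 2.85% → $3,184,000 × 2.85% × 5/12 = $37,810.0000
1 June – 31 December 1996: 7 months at 4.25% → $3,184,000 × 4.25% × 7/12 = $78,936.6667
Total = $116,746.6667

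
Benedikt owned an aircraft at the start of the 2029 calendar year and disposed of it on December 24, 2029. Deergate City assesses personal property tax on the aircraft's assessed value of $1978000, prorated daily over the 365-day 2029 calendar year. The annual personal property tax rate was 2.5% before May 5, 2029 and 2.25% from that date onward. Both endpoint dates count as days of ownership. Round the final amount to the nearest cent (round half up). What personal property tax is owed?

January 1 – May 4, 2029: 124 days at 2.5% → $1978000 × 2.5% × 124/365 = $16799.4521
May 5 – December 24, 2029: 234 days at 2.25% → $1978000 × 2.25% × 234/365 = $28531.9726
Total = $45331.4247

$45331.42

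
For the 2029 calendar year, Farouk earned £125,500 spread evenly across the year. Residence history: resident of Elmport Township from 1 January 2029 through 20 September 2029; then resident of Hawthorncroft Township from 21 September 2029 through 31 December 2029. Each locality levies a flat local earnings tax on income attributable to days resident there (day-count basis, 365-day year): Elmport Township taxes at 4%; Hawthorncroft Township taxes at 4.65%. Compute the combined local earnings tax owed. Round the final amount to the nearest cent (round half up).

£5,247.96

Elmport Township, 1 January – 20 September 2029: 263 days → £125,500 × 4% × 263/365 = £3,617.1507
Hawthorncroft Township, 21 September – 31 December 2029: 102 days → £125,500 × 4.65% × 102/365 = £1,630.8123
Total = £5,247.9630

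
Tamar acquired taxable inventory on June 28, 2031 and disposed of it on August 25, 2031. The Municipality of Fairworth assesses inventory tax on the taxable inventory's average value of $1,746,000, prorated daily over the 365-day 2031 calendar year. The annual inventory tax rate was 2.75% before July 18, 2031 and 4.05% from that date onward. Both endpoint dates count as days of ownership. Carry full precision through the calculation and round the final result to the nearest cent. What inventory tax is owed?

June 28 – July 17, 2031: 20 days at 2.75% → $1,746,000 × 2.75% × 20/365 = $2,630.9589
July 18 – August 25, 2031: 39 days at 4.05% → $1,746,000 × 4.05% × 39/365 = $7,555.6356
Total = $10,186.5945

$10,186.59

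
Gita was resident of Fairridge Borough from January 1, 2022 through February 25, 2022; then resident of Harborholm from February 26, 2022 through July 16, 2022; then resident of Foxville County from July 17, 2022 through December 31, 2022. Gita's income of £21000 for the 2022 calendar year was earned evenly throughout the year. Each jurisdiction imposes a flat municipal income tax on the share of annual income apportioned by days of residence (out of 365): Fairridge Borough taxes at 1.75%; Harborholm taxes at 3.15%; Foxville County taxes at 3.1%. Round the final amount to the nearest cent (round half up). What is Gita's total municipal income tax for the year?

Fairridge Borough, January 1 – February 25, 2022: 56 days → £21000 × 1.75% × 56/365 = £56.3836
Harborholm, February 26 – July 16, 2022: 141 days → £21000 × 3.15% × 141/365 = £255.5384
Foxville County, July 17 – December 31, 2022: 168 days → £21000 × 3.1% × 168/365 = £299.6384
Total = £611.5603

£611.56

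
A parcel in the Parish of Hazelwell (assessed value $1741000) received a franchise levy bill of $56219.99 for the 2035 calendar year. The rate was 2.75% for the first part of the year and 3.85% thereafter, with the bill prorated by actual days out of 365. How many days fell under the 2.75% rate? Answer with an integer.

206 days

Let d = days at the first rate; then 365 − d days at the second rate.
$1741000 × [2.75%·d + 3.85%·(365−d)] / 365 = $56219.99
Solving gives d = 206, so the new rate took effect on 26 July 2035.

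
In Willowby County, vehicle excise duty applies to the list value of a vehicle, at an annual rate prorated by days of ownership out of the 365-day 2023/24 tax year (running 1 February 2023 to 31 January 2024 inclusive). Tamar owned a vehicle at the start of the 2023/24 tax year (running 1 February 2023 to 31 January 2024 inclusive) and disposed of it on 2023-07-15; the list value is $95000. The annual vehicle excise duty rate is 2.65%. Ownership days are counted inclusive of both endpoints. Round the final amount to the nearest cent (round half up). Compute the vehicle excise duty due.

Days held (2023-02-01 to 2023-07-15): 165 out of 365
Tax = $95000 × 2.65% × 165/365 = $1138.0479

$1138.05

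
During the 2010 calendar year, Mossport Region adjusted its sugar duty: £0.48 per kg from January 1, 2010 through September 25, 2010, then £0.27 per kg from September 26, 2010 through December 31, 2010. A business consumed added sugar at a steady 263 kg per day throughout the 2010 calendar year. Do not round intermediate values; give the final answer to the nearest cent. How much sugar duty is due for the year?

£40,720.29

January 1 – September 25, 2010: 268 days × 263 kg/day = 70,484 kg at £0.48/kg → £33,832.32
September 26 – December 31, 2010: 97 days × 263 kg/day = 25,511 kg at £0.27/kg → £6,887.97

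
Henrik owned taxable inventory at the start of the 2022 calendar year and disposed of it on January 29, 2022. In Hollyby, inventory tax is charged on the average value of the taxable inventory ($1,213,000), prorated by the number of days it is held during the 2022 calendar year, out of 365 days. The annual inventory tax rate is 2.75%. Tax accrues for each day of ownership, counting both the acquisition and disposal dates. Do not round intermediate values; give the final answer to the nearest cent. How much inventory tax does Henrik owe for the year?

Days held (January 1 – January 29, 2022): 29 out of 365
Tax = $1,213,000 × 2.75% × 29/365 = $2,650.3219

$2,650.32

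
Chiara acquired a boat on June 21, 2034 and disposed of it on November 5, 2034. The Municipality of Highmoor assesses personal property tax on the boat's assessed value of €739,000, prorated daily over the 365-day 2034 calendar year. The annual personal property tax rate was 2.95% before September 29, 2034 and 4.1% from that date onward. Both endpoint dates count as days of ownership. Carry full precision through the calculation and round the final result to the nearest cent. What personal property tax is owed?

June 21 – September 28, 2034: 100 days at 2.95% → €739,000 × 2.95% × 100/365 = €5,972.7397
September 29 – November 5, 2034: 38 days at 4.1% → €739,000 × 4.1% × 38/365 = €3,154.4164
Total = €9,127.1562

€9,127.16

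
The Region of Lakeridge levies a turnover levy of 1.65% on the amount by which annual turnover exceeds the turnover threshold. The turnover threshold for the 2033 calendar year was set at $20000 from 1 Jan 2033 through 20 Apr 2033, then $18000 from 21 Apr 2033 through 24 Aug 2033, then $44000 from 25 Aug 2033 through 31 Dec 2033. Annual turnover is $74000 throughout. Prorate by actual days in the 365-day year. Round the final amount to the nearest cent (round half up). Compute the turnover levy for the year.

1 Jan – 20 Apr 2033: 110 days, exemption $20000 → ($74000 − $20000) × 1.65% × 110/365 = $268.5205
21 Apr – 24 Aug 2033: 126 days, exemption $18000 → ($74000 − $18000) × 1.65% × 126/365 = $318.9699
25 Aug – 31 Dec 2033: 129 days, exemption $44000 → ($74000 − $44000) × 1.65% × 129/365 = $174.9452
Total = $762.4356

$762.44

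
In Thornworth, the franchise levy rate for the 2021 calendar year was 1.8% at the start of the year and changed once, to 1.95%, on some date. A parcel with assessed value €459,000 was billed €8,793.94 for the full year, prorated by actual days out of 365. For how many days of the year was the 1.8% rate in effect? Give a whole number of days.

83 days

Let d = days at the first rate; then 365 − d days at the second rate.
€459,000 × [1.8%·d + 1.95%·(365−d)] / 365 = €8,793.94
Solving gives d = 83, so the new rate took effect on March 25, 2021.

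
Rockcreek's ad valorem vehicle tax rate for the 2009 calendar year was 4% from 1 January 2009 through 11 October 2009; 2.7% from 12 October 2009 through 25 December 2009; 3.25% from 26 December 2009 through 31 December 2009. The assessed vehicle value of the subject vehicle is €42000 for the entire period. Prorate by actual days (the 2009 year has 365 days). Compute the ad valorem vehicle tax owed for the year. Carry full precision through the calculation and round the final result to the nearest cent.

1 January – 11 October 2009: 284 days at 4% → €42000 × 4% × 284/365 = €1307.1781
12 October – 25 December 2009: 75 days at 2.7% → €42000 × 2.7% × 75/365 = €233.0137
26 December – 31 December 2009: 6 days at 3.25% → €42000 × 3.25% × 6/365 = €22.4384
Total = €1562.6301

€1562.63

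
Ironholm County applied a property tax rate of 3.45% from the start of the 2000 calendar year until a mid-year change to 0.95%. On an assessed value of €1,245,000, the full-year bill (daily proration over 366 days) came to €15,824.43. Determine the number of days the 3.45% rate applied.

Let d = days at the first rate; then 366 − d days at the second rate.
€1,245,000 × [3.45%·d + 0.95%·(366−d)] / 366 = €15,824.43
Solving gives d = 47, so the new rate took effect on 17 February 2000.

47 days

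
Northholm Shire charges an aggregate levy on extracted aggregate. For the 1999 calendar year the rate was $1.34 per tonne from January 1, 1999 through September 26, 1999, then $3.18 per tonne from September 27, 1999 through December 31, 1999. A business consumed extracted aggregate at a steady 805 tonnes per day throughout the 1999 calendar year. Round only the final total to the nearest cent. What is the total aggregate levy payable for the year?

January 1 – September 26, 1999: 269 days × 805 tonnes/day = 216,545 tonnes at $1.34/tonne → $290,170.30
September 27 – December 31, 1999: 96 days × 805 tonnes/day = 77,280 tonnes at $3.18/tonne → $245,750.40

$535,920.70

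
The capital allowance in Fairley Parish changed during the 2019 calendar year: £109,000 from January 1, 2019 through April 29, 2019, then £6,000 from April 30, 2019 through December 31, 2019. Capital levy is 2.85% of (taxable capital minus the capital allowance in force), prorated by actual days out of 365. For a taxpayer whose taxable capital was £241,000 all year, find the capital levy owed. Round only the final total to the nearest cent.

£5,740.45

January 1 – April 29, 2019: 119 days, exemption £109,000 → (£241,000 − £109,000) × 2.85% × 119/365 = £1,226.5151
April 30 – December 31, 2019: 246 days, exemption £6,000 → (£241,000 − £6,000) × 2.85% × 246/365 = £4,513.9315
Total = £5,740.4466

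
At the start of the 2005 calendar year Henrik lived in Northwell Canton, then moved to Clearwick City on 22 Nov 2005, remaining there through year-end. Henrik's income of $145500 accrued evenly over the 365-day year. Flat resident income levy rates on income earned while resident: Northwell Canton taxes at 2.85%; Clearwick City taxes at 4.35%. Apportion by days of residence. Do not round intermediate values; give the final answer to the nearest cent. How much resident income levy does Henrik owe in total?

Northwell Canton, 1 Jan – 21 Nov 2005: 325 days → $145500 × 2.85% × 325/365 = $3692.3116
Clearwick City, 22 Nov – 31 Dec 2005: 40 days → $145500 × 4.35% × 40/365 = $693.6164
Total = $4385.9281

$4385.93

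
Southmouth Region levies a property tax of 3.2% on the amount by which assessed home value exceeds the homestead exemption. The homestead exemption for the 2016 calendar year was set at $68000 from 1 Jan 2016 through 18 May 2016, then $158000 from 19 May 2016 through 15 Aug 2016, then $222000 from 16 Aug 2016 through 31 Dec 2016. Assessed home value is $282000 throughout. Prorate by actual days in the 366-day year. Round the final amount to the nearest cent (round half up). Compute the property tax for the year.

$4289.57

1 Jan – 18 May 2016: 139 days, exemption $68000 → ($282000 − $68000) × 3.2% × 139/366 = $2600.7432
19 May – 15 Aug 2016: 89 days, exemption $158000 → ($282000 − $158000) × 3.2% × 89/366 = $964.8962
16 Aug – 31 Dec 2016: 138 days, exemption $222000 → ($282000 − $222000) × 3.2% × 138/366 = $723.9344
Total = $4289.5738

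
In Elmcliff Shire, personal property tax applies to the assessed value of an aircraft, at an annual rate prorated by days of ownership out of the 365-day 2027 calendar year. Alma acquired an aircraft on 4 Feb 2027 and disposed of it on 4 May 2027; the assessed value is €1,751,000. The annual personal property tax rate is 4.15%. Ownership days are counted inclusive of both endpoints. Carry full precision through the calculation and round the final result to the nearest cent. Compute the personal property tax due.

€17,917.77

Days held (4 Feb – 4 May 2027): 90 out of 365
Tax = €1,751,000 × 4.15% × 90/365 = €17,917.7671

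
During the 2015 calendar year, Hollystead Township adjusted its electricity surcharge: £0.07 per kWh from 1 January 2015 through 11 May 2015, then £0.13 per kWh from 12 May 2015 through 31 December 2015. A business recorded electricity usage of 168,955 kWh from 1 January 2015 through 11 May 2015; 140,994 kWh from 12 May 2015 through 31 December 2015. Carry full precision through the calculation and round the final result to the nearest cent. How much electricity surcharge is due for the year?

£30,156.07

1 January – 11 May 2015: 168,955 kWh at £0.07/kWh → £11,826.85
12 May – 31 December 2015: 140,994 kWh at £0.13/kWh → £18,329.22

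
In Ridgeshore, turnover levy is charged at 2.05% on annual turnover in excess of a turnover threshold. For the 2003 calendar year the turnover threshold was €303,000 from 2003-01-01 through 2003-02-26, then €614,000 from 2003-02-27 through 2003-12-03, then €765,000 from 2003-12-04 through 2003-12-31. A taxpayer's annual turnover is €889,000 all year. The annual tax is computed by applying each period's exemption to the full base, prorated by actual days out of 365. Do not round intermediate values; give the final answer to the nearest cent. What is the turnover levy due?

2003-01-01 to 2003-02-26: 57 days, exemption €303,000 → (€889,000 − €303,000) × 2.05% × 57/365 = €1,876.0027
2003-02-27 to 2003-12-03: 280 days, exemption €614,000 → (€889,000 − €614,000) × 2.05% × 280/365 = €4,324.6575
2003-12-04 to 2003-12-31: 28 days, exemption €765,000 → (€889,000 − €765,000) × 2.05% × 28/365 = €195.0027
Total = €6,395.6630

€6,395.66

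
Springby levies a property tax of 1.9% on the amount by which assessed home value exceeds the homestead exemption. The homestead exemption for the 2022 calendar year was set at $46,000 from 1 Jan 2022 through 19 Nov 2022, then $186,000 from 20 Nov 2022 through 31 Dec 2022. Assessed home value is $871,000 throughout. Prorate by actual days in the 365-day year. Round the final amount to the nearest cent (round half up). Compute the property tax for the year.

$15,368.92

1 Jan – 19 Nov 2022: 323 days, exemption $46,000 → ($871,000 − $46,000) × 1.9% × 323/365 = $13,871.3014
20 Nov – 31 Dec 2022: 42 days, exemption $186,000 → ($871,000 − $186,000) × 1.9% × 42/365 = $1,497.6164
Total = $15,368.9178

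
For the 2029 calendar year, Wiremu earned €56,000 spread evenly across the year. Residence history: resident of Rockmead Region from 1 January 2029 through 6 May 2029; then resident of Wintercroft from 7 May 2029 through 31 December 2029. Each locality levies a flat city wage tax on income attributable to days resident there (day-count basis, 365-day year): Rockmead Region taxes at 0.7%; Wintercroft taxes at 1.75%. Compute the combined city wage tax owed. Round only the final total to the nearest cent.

Rockmead Region, 1 January – 6 May 2029: 126 days → €56,000 × 0.7% × 126/365 = €135.3205
Wintercroft, 7 May – 31 December 2029: 239 days → €56,000 × 1.75% × 239/365 = €641.6986
Total = €777.0192

€777.02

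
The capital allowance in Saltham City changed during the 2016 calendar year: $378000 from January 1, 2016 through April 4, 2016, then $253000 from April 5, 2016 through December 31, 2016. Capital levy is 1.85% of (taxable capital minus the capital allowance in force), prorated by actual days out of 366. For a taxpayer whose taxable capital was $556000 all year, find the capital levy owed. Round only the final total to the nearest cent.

January 1 – April 4, 2016: 95 days, exemption $378000 → ($556000 − $378000) × 1.85% × 95/366 = $854.7404
April 5 – December 31, 2016: 271 days, exemption $253000 → ($556000 − $253000) × 1.85% × 271/366 = $4150.5205
Total = $5005.2609

$5005.26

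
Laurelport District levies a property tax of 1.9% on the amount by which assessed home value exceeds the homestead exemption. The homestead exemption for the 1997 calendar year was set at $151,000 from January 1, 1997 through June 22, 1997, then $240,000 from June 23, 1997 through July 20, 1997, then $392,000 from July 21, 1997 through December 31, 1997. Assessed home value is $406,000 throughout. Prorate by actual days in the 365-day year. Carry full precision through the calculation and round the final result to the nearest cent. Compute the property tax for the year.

January 1 – June 22, 1997: 173 days, exemption $151,000 → ($406,000 − $151,000) × 1.9% × 173/365 = $2,296.3973
June 23 – July 20, 1997: 28 days, exemption $240,000 → ($406,000 − $240,000) × 1.9% × 28/365 = $241.9507
July 21 – December 31, 1997: 164 days, exemption $392,000 → ($406,000 − $392,000) × 1.9% × 164/365 = $119.5178
Total = $2,657.8658

$2,657.87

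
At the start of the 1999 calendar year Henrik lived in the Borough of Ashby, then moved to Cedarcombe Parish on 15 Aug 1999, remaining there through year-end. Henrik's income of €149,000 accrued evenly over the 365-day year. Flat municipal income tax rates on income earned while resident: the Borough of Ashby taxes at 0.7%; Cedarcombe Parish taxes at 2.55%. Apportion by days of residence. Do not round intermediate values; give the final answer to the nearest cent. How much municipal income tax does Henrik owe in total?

€2,092.74

The Borough of Ashby, 1 Jan – 14 Aug 1999: 226 days → €149,000 × 0.7% × 226/365 = €645.8027
Cedarcombe Parish, 15 Aug – 31 Dec 1999: 139 days → €149,000 × 2.55% × 139/365 = €1,446.9329
Total = €2,092.7356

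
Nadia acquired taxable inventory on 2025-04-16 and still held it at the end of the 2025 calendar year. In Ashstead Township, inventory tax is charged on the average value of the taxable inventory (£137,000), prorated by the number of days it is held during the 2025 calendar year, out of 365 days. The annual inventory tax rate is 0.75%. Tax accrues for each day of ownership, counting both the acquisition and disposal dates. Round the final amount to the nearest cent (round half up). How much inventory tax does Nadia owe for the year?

Days held (2025-04-16 to 2025-12-31): 260 out of 365
Tax = £137,000 × 0.75% × 260/365 = £731.9178

£731.92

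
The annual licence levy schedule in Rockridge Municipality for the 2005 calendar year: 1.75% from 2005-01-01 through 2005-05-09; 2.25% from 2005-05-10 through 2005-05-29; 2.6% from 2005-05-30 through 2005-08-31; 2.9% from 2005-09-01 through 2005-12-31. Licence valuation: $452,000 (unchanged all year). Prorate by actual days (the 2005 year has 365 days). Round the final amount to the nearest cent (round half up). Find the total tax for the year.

$10,760.70

2005-01-01 to 2005-05-09: 129 days at 1.75% → $452,000 × 1.75% × 129/365 = $2,795.5890
2005-05-10 to 2005-05-29: 20 days at 2.25% → $452,000 × 2.25% × 20/365 = $557.2603
2005-05-30 to 2005-08-31: 94 days at 2.6% → $452,000 × 2.6% × 94/365 = $3,026.5425
2005-09-01 to 2005-12-31: 122 days at 2.9% → $452,000 × 2.9% × 122/365 = $4,381.3041
Total = $10,760.6959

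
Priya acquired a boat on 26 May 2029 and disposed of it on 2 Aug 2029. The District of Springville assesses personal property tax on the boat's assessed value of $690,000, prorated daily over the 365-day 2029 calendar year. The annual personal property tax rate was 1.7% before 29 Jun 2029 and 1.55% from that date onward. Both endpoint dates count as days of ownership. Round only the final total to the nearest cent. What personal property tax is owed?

26 May – 28 Jun 2029: 34 days at 1.7% → $690,000 × 1.7% × 34/365 = $1,092.6575
29 Jun – 2 Aug 2029: 35 days at 1.55% → $690,000 × 1.55% × 35/365 = $1,025.5479
Total = $2,118.2055

$2,118.21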